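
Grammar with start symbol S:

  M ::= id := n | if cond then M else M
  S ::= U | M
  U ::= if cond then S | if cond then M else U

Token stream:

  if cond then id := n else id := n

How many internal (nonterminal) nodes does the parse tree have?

4

[S [M if cond then [M id := n] else [M id := n]]]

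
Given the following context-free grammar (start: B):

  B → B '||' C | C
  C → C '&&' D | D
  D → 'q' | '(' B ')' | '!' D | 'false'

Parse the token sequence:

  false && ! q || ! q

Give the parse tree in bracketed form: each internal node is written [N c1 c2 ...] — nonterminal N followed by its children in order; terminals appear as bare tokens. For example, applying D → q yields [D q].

[B [B [C [C [D false]] && [D ! [D q]]]] || [C [D ! [D q]]]]

B
B || C
C || C
C && D || C
D && D || C
false && D || C
false && ! D || C
false && ! q || C
false && ! q || D
false && ! q || ! D
false && ! q || ! q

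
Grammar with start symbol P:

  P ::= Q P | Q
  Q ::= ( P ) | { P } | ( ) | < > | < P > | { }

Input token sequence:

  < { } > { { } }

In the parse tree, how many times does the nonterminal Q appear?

[P [Q < [P [Q { }]] >] [P [Q { [P [Q { }]] }]]]

4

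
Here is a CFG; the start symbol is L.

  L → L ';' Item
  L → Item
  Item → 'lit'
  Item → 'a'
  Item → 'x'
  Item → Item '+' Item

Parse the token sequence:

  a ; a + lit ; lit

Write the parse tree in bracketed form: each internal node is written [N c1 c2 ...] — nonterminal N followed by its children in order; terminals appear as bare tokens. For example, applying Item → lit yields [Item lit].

L
L ; Item
L ; Item ; Item
Item ; Item ; Item
a ; Item ; Item
a ; Item + Item ; Item
a ; a + Item ; Item
a ; a + lit ; Item
a ; a + lit ; lit

[L [L [L [Item a]] ; [Item [Item a] + [Item lit]]] ; [Item lit]]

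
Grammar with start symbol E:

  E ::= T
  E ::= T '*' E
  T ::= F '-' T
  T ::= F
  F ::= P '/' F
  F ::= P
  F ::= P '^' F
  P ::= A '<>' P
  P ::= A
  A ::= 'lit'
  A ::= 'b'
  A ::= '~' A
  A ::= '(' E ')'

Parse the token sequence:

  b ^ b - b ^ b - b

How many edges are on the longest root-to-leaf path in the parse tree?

7

[E [T [F [P [A b]] ^ [F [P [A b]]]] - [T [F [P [A b]] ^ [F [P [A b]]]] - [T [F [P [A b]]]]]]]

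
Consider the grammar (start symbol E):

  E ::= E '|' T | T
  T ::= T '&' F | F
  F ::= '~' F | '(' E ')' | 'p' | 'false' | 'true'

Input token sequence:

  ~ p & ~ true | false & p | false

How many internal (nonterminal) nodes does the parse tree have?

15

[E [E [E [T [T [F ~ [F p]]] & [F ~ [F true]]]] | [T [T [F false]] & [F p]]] | [T [F false]]]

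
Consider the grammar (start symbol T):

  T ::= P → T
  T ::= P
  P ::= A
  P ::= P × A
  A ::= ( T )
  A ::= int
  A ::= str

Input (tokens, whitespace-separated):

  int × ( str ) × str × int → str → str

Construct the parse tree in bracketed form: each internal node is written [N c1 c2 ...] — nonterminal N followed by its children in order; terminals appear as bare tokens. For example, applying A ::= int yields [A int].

T
P → T
P × A → T
P × A × A → T
P × A × A × A → T
A × A × A × A → T
int × A × A × A → T
int × ( T ) × A × A → T
int × ( P ) × A × A → T
int × ( A ) × A × A → T
int × ( str ) × A × A → T
int × ( str ) × str × A → T
int × ( str ) × str × int → T
int × ( str ) × str × int → P → T
int × ( str ) × str × int → A → T
int × ( str ) × str × int → str → T
int × ( str ) × str × int → str → P
int × ( str ) × str × int → str → A
int × ( str ) × str × int → str → str

[T [P [P [P [P [A int]] × [A ( [T [P [A str]]] )]] × [A str]] × [A int]] → [T [P [A str]] → [T [P [A str]]]]]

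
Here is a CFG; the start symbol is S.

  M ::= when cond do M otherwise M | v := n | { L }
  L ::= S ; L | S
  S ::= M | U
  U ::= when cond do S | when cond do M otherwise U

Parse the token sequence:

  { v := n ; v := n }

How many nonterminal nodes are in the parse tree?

8

[S [M { [L [S [M v := n]] ; [L [S [M v := n]]]] }]]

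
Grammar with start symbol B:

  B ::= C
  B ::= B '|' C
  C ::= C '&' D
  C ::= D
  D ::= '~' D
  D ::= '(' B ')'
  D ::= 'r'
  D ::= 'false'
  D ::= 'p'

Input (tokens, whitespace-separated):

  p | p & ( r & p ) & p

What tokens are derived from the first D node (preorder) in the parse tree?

p

[B [B [C [D p]]] | [C [C [C [D p]] & [D ( [B [C [C [D r]] & [D p]]] )]] & [D p]]]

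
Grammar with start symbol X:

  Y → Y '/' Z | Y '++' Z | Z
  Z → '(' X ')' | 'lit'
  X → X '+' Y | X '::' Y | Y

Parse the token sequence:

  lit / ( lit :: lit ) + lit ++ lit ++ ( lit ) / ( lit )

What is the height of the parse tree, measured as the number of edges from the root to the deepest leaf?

[X [X [Y [Y [Z lit]] / [Z ( [X [X [Y [Z lit]]] :: [Y [Z lit]]] )]]] + [Y [Y [Y [Y [Z lit]] ++ [Z lit]] ++ [Z ( [X [Y [Z lit]]] )]] / [Z ( [X [Y [Z lit]]] )]]]

8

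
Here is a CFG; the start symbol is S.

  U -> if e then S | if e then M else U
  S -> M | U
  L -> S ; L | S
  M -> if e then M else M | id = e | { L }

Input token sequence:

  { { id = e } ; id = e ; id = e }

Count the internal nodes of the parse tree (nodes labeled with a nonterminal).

14

[S [M { [L [S [M { [L [S [M id = e]]] }]] ; [L [S [M id = e]] ; [L [S [M id = e]]]]] }]]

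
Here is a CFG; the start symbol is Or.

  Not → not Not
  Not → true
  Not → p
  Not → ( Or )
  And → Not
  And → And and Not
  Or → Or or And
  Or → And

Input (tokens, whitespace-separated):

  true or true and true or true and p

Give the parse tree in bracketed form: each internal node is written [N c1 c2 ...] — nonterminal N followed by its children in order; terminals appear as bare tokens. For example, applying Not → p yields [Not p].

Or
Or or And
Or or And or And
And or And or And
Not or And or And
true or And or And
true or And and Not or And
true or Not and Not or And
true or true and Not or And
true or true and true or And
true or true and true or And and Not
true or true and true or Not and Not
true or true and true or true and Not
true or true and true or true and p

[Or [Or [Or [And [Not true]]] or [And [And [Not true]] and [Not true]]] or [And [And [Not true]] and [Not p]]]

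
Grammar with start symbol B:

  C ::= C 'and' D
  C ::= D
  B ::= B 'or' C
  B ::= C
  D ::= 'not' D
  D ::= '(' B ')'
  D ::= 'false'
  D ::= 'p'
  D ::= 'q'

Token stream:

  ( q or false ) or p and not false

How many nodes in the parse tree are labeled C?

[B [B [C [D ( [B [B [C [D q]]] or [C [D false]]] )]]] or [C [C [D p]] and [D not [D false]]]]

5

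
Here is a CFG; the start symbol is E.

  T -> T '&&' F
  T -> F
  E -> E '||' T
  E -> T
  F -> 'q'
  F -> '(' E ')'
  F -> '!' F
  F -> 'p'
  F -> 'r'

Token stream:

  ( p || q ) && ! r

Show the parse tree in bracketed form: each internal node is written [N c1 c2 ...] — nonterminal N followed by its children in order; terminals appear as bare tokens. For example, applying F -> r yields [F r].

[E [T [T [F ( [E [E [T [F p]]] || [T [F q]]] )]] && [F ! [F r]]]]

E
T
T && F
F && F
( E ) && F
( E || T ) && F
( T || T ) && F
( F || T ) && F
( p || T ) && F
( p || F ) && F
( p || q ) && F
( p || q ) && ! F
( p || q ) && ! r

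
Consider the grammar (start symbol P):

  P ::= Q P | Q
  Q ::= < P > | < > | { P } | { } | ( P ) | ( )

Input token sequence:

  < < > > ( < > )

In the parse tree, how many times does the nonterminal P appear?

4

[P [Q < [P [Q < >]] >] [P [Q ( [P [Q < >]] )]]]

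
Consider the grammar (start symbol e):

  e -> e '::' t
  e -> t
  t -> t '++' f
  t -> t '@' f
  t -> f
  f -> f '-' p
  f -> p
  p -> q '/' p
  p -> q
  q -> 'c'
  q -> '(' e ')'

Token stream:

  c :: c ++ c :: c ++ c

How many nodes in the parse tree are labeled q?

5

[e [e [e [t [f [p [q c]]]]] :: [t [t [f [p [q c]]]] ++ [f [p [q c]]]]] :: [t [t [f [p [q c]]]] ++ [f [p [q c]]]]]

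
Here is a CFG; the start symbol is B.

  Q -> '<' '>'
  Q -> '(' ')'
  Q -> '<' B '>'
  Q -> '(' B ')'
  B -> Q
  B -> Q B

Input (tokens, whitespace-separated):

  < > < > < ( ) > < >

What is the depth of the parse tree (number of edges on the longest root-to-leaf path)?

6

[B [Q < >] [B [Q < >] [B [Q < [B [Q ( )]] >] [B [Q < >]]]]]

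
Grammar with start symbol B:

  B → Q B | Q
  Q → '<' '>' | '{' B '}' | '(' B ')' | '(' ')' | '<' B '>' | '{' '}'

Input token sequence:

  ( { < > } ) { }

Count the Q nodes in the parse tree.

[B [Q ( [B [Q { [B [Q < >]] }]] )] [B [Q { }]]]

4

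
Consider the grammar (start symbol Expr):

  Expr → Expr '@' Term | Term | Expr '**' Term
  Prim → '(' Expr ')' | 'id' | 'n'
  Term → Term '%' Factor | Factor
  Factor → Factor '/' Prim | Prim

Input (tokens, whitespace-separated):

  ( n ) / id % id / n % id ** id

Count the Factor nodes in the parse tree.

7

[Expr [Expr [Term [Term [Term [Factor [Factor [Prim ( [Expr [Term [Factor [Prim n]]]] )]] / [Prim id]]] % [Factor [Factor [Prim id]] / [Prim n]]] % [Factor [Prim id]]]] ** [Term [Factor [Prim id]]]]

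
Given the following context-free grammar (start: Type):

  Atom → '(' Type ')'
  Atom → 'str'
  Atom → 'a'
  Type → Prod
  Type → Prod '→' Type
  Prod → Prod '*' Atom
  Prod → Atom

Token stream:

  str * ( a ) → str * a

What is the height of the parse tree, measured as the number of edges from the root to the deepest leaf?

6

[Type [Prod [Prod [Atom str]] * [Atom ( [Type [Prod [Atom a]]] )]] → [Type [Prod [Prod [Atom str]] * [Atom a]]]]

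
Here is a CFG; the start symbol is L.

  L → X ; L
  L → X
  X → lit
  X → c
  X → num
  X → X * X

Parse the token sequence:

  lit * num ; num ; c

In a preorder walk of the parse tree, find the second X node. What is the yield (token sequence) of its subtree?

lit

[L [X [X lit] * [X num]] ; [L [X num] ; [L [X c]]]]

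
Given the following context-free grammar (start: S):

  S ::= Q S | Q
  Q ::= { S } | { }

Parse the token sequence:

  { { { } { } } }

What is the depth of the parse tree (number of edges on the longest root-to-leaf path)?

[S [Q { [S [Q { [S [Q { }] [S [Q { }]]] }]] }]]

7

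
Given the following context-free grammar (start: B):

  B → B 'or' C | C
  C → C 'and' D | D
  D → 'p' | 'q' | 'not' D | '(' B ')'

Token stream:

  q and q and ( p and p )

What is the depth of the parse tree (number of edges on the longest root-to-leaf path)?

7

[B [C [C [C [D q]] and [D q]] and [D ( [B [C [C [D p]] and [D p]]] )]]]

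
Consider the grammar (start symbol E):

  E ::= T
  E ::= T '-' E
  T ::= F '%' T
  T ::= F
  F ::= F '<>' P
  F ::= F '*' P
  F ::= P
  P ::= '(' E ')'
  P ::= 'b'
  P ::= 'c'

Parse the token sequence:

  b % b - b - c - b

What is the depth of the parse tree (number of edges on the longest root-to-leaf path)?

7

[E [T [F [P b]] % [T [F [P b]]]] - [E [T [F [P b]]] - [E [T [F [P c]]] - [E [T [F [P b]]]]]]]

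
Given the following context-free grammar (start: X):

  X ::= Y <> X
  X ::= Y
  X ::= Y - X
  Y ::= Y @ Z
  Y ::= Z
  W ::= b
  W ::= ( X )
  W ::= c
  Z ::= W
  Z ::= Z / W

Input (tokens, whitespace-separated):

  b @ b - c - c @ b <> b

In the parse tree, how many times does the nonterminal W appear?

[X [Y [Y [Z [W b]]] @ [Z [W b]]] - [X [Y [Z [W c]]] - [X [Y [Y [Z [W c]]] @ [Z [W b]]] <> [X [Y [Z [W b]]]]]]]

6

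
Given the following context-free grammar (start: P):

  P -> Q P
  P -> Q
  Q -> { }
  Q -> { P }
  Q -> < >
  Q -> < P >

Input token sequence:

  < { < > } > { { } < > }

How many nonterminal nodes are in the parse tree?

[P [Q < [P [Q { [P [Q < >]] }]] >] [P [Q { [P [Q { }] [P [Q < >]]] }]]]

12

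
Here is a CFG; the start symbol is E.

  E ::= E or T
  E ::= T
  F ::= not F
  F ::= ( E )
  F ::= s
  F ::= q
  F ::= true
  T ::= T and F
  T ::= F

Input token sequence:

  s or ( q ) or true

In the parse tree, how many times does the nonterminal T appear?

4

[E [E [E [T [F s]]] or [T [F ( [E [T [F q]]] )]]] or [T [F true]]]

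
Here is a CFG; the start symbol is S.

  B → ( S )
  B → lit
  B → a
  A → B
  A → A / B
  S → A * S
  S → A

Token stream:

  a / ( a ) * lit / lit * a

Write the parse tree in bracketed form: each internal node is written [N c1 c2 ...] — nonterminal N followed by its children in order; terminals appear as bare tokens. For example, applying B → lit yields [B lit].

[S [A [A [B a]] / [B ( [S [A [B a]]] )]] * [S [A [A [B lit]] / [B lit]] * [S [A [B a]]]]]

S
A * S
A / B * S
B / B * S
a / B * S
a / ( S ) * S
a / ( A ) * S
a / ( B ) * S
a / ( a ) * S
a / ( a ) * A * S
a / ( a ) * A / B * S
a / ( a ) * B / B * S
a / ( a ) * lit / B * S
a / ( a ) * lit / lit * S
a / ( a ) * lit / lit * A
a / ( a ) * lit / lit * B
a / ( a ) * lit / lit * a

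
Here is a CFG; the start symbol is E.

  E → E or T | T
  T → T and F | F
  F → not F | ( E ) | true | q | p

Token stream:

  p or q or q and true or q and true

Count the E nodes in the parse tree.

4

[E [E [E [E [T [F p]]] or [T [F q]]] or [T [T [F q]] and [F true]]] or [T [T [F q]] and [F true]]]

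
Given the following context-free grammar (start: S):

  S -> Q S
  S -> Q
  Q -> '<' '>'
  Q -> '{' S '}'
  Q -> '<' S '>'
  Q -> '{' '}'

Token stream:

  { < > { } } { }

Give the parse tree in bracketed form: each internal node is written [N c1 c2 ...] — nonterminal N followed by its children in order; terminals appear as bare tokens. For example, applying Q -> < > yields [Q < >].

[S [Q { [S [Q < >] [S [Q { }]]] }] [S [Q { }]]]

S
Q S
{ S } S
{ Q S } S
{ < > S } S
{ < > Q } S
{ < > { } } S
{ < > { } } Q
{ < > { } } { }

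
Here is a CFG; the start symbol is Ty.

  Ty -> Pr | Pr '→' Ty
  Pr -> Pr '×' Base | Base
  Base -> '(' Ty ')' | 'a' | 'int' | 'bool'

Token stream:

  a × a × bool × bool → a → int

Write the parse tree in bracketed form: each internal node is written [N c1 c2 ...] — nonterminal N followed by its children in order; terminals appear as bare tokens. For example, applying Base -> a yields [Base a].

Ty
Pr → Ty
Pr × Base → Ty
Pr × Base × Base → Ty
Pr × Base × Base × Base → Ty
Base × Base × Base × Base → Ty
a × Base × Base × Base → Ty
a × a × Base × Base → Ty
a × a × bool × Base → Ty
a × a × bool × bool → Ty
a × a × bool × bool → Pr → Ty
a × a × bool × bool → Base → Ty
a × a × bool × bool → a → Ty
a × a × bool × bool → a → Pr
a × a × bool × bool → a → Base
a × a × bool × bool → a → int

[Ty [Pr [Pr [Pr [Pr [Base a]] × [Base a]] × [Base bool]] × [Base bool]] → [Ty [Pr [Base a]] → [Ty [Pr [Base int]]]]]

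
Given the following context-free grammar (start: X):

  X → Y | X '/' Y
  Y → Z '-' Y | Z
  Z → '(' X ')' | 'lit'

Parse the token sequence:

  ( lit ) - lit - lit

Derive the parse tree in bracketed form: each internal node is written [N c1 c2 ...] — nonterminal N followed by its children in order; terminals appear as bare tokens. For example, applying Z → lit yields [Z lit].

[X [Y [Z ( [X [Y [Z lit]]] )] - [Y [Z lit] - [Y [Z lit]]]]]

X
Y
Z - Y
( X ) - Y
( Y ) - Y
( Z ) - Y
( lit ) - Y
( lit ) - Z - Y
( lit ) - lit - Y
( lit ) - lit - Z
( lit ) - lit - lit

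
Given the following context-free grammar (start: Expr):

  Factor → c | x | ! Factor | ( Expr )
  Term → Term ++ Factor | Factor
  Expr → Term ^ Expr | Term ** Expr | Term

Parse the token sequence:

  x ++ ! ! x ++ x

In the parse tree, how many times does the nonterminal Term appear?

[Expr [Term [Term [Term [Factor x]] ++ [Factor ! [Factor ! [Factor x]]]] ++ [Factor x]]]

3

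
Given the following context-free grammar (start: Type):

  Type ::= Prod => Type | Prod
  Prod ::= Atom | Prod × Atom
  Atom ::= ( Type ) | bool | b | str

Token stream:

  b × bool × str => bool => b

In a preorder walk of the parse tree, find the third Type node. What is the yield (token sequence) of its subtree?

b

[Type [Prod [Prod [Prod [Atom b]] × [Atom bool]] × [Atom str]] => [Type [Prod [Atom bool]] => [Type [Prod [Atom b]]]]]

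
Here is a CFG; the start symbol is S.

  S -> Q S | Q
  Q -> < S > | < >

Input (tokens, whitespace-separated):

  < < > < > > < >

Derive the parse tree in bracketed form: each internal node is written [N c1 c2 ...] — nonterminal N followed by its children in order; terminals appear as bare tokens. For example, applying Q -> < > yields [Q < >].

S
Q S
< S > S
< Q S > S
< < > S > S
< < > Q > S
< < > < > > S
< < > < > > Q
< < > < > > < >

[S [Q < [S [Q < >] [S [Q < >]]] >] [S [Q < >]]]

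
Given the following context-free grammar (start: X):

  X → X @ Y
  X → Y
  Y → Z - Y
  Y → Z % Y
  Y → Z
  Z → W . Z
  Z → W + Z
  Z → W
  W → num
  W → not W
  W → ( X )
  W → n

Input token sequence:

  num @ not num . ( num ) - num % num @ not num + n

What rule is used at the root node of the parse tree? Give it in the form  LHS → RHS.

X → X @ Y

[X [X [X [Y [Z [W num]]]] @ [Y [Z [W not [W num]] . [Z [W ( [X [Y [Z [W num]]]] )]]] - [Y [Z [W num]] % [Y [Z [W num]]]]]] @ [Y [Z [W not [W num]] + [Z [W n]]]]]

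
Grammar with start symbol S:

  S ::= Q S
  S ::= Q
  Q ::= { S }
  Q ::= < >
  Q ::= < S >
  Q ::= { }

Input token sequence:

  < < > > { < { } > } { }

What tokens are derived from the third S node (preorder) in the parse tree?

[S [Q < [S [Q < >]] >] [S [Q { [S [Q < [S [Q { }]] >]] }] [S [Q { }]]]]

{ < { } > } { }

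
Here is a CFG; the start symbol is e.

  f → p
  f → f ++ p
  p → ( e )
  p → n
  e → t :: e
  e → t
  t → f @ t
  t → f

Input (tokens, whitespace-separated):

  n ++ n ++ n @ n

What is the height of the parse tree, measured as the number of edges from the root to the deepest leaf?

[e [t [f [f [f [p n]] ++ [p n]] ++ [p n]] @ [t [f [p n]]]]]

6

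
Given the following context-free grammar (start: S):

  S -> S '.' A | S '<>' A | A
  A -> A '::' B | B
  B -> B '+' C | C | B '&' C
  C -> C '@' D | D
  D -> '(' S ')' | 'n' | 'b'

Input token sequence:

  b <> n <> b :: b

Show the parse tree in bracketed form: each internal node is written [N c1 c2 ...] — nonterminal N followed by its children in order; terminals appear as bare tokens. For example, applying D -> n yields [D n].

S
S <> A
S <> A <> A
A <> A <> A
B <> A <> A
C <> A <> A
D <> A <> A
b <> A <> A
b <> B <> A
b <> C <> A
b <> D <> A
b <> n <> A
b <> n <> A :: B
b <> n <> B :: B
b <> n <> C :: B
b <> n <> D :: B
b <> n <> b :: B
b <> n <> b :: C
b <> n <> b :: D
b <> n <> b :: b

[S [S [S [A [B [C [D b]]]]] <> [A [B [C [D n]]]]] <> [A [A [B [C [D b]]]] :: [B [C [D b]]]]]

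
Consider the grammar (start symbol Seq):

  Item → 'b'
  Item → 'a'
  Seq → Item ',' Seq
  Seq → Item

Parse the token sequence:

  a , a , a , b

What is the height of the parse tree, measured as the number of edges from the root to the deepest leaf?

[Seq [Item a] , [Seq [Item a] , [Seq [Item a] , [Seq [Item b]]]]]

5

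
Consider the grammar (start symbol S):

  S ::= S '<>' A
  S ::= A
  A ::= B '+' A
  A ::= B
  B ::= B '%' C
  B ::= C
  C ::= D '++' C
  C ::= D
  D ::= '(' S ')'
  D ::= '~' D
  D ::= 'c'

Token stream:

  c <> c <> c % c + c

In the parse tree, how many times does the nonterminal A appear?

[S [S [S [A [B [C [D c]]]]] <> [A [B [C [D c]]]]] <> [A [B [B [C [D c]]] % [C [D c]]] + [A [B [C [D c]]]]]]

4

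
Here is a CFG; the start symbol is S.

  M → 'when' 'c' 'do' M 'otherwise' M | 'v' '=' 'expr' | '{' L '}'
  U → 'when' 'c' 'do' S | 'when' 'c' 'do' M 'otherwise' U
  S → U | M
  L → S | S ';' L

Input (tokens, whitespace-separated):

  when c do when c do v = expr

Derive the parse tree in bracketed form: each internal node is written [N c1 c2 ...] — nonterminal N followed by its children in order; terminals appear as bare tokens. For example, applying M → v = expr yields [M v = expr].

S
U
when c do S
when c do U
when c do when c do S
when c do when c do M
when c do when c do v = expr

[S [U when c do [S [U when c do [S [M v = expr]]]]]]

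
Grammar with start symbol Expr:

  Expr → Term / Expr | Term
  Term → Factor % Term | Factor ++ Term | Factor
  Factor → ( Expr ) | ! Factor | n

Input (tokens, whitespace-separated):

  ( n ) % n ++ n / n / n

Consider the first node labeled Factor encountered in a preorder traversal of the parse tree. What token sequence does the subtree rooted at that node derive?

( n )

[Expr [Term [Factor ( [Expr [Term [Factor n]]] )] % [Term [Factor n] ++ [Term [Factor n]]]] / [Expr [Term [Factor n]] / [Expr [Term [Factor n]]]]]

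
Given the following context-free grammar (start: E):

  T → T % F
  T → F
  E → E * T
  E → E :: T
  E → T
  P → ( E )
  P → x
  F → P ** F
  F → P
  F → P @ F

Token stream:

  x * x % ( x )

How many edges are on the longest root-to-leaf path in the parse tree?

8

[E [E [T [F [P x]]]] * [T [T [F [P x]]] % [F [P ( [E [T [F [P x]]]] )]]]]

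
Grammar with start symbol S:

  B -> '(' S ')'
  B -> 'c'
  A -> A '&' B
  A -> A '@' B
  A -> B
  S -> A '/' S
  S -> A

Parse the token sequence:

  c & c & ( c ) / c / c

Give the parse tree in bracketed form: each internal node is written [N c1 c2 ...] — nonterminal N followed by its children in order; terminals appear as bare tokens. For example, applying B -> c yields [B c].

[S [A [A [A [B c]] & [B c]] & [B ( [S [A [B c]]] )]] / [S [A [B c]] / [S [A [B c]]]]]

S
A / S
A & B / S
A & B & B / S
B & B & B / S
c & B & B / S
c & c & B / S
c & c & ( S ) / S
c & c & ( A ) / S
c & c & ( B ) / S
c & c & ( c ) / S
c & c & ( c ) / A / S
c & c & ( c ) / B / S
c & c & ( c ) / c / S
c & c & ( c ) / c / A
c & c & ( c ) / c / B
c & c & ( c ) / c / c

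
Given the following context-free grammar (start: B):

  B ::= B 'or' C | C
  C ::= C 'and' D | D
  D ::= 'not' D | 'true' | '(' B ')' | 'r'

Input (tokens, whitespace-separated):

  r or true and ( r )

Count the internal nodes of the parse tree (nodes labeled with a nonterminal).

[B [B [C [D r]]] or [C [C [D true]] and [D ( [B [C [D r]]] )]]]

11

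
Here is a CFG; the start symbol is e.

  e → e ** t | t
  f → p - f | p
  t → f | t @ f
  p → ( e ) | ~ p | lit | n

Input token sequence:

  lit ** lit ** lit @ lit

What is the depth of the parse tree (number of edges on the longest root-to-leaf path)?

6

[e [e [e [t [f [p lit]]]] ** [t [f [p lit]]]] ** [t [t [f [p lit]]] @ [f [p lit]]]]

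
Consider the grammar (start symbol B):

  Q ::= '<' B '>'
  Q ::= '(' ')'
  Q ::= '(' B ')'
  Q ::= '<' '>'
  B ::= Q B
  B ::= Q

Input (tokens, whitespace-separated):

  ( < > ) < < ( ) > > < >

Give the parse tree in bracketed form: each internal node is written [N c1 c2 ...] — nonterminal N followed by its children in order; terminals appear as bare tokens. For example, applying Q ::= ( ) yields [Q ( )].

[B [Q ( [B [Q < >]] )] [B [Q < [B [Q < [B [Q ( )]] >]] >] [B [Q < >]]]]

B
Q B
( B ) B
( Q ) B
( < > ) B
( < > ) Q B
( < > ) < B > B
( < > ) < Q > B
( < > ) < < B > > B
( < > ) < < Q > > B
( < > ) < < ( ) > > B
( < > ) < < ( ) > > Q
( < > ) < < ( ) > > < >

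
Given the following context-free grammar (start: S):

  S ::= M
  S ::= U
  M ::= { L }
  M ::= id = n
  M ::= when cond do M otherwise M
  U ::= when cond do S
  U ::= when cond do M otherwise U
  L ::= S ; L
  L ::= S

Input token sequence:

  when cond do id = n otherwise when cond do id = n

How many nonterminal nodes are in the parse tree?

[S [U when cond do [M id = n] otherwise [U when cond do [S [M id = n]]]]]

6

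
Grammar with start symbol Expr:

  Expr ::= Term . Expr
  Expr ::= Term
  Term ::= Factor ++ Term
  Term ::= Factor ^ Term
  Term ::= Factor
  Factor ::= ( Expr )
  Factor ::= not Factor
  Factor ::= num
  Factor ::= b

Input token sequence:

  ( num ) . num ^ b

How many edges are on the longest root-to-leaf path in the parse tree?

6

[Expr [Term [Factor ( [Expr [Term [Factor num]]] )]] . [Expr [Term [Factor num] ^ [Term [Factor b]]]]]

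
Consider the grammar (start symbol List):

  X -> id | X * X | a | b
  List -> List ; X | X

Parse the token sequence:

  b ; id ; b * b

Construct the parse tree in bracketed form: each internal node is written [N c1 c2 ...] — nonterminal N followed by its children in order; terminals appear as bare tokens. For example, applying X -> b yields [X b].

[List [List [List [X b]] ; [X id]] ; [X [X b] * [X b]]]

List
List ; X
List ; X ; X
X ; X ; X
b ; X ; X
b ; id ; X
b ; id ; X * X
b ; id ; b * X
b ; id ; b * b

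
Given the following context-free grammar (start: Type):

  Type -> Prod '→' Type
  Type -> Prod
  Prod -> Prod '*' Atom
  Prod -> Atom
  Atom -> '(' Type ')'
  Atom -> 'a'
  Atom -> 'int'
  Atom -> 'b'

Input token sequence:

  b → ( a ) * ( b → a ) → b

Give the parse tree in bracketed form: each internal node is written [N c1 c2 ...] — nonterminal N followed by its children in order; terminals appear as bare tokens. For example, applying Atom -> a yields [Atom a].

[Type [Prod [Atom b]] → [Type [Prod [Prod [Atom ( [Type [Prod [Atom a]]] )]] * [Atom ( [Type [Prod [Atom b]] → [Type [Prod [Atom a]]]] )]] → [Type [Prod [Atom b]]]]]

Type
Prod → Type
Atom → Type
b → Type
b → Prod → Type
b → Prod * Atom → Type
b → Atom * Atom → Type
b → ( Type ) * Atom → Type
b → ( Prod ) * Atom → Type
b → ( Atom ) * Atom → Type
b → ( a ) * Atom → Type
b → ( a ) * ( Type ) → Type
b → ( a ) * ( Prod → Type ) → Type
b → ( a ) * ( Atom → Type ) → Type
b → ( a ) * ( b → Type ) → Type
b → ( a ) * ( b → Prod ) → Type
b → ( a ) * ( b → Atom ) → Type
b → ( a ) * ( b → a ) → Type
b → ( a ) * ( b → a ) → Prod
b → ( a ) * ( b → a ) → Atom
b → ( a ) * ( b → a ) → b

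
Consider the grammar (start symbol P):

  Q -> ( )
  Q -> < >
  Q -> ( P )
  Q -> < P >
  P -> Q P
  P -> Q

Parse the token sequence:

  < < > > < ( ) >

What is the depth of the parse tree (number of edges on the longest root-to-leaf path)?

5

[P [Q < [P [Q < >]] >] [P [Q < [P [Q ( )]] >]]]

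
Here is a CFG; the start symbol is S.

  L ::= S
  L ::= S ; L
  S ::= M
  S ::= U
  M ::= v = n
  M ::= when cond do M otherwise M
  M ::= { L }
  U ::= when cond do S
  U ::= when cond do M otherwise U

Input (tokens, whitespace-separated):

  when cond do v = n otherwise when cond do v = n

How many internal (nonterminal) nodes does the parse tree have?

[S [U when cond do [M v = n] otherwise [U when cond do [S [M v = n]]]]]

6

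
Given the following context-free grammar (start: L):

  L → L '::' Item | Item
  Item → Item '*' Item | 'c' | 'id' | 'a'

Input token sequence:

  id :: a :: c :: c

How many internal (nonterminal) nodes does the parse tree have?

8

[L [L [L [L [Item id]] :: [Item a]] :: [Item c]] :: [Item c]]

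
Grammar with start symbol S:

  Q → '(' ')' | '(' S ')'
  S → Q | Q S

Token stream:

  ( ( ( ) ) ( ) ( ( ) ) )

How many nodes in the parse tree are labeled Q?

6

[S [Q ( [S [Q ( [S [Q ( )]] )] [S [Q ( )] [S [Q ( [S [Q ( )]] )]]]] )]]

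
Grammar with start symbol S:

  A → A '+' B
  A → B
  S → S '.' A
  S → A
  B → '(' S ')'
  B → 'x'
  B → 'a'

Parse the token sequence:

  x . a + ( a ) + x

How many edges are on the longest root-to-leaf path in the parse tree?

[S [S [A [B x]]] . [A [A [A [B a]] + [B ( [S [A [B a]]] )]] + [B x]]]

7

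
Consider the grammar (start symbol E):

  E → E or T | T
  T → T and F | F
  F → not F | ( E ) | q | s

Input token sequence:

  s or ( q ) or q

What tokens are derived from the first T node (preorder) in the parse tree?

s

[E [E [E [T [F s]]] or [T [F ( [E [T [F q]]] )]]] or [T [F q]]]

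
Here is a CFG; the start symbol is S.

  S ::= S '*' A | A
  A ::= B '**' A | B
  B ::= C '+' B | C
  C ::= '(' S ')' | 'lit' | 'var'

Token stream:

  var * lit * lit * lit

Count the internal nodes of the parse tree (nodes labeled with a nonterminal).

16

[S [S [S [S [A [B [C var]]]] * [A [B [C lit]]]] * [A [B [C lit]]]] * [A [B [C lit]]]]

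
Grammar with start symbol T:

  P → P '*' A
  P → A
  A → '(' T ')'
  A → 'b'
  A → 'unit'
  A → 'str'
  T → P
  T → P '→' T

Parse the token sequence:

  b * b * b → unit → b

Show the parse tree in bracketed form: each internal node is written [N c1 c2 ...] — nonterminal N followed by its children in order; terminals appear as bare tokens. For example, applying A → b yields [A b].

T
P → T
P * A → T
P * A * A → T
A * A * A → T
b * A * A → T
b * b * A → T
b * b * b → T
b * b * b → P → T
b * b * b → A → T
b * b * b → unit → T
b * b * b → unit → P
b * b * b → unit → A
b * b * b → unit → b

[T [P [P [P [A b]] * [A b]] * [A b]] → [T [P [A unit]] → [T [P [A b]]]]]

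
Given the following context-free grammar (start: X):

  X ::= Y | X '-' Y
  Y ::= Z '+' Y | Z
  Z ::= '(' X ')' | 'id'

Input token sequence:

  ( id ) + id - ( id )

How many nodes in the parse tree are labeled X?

[X [X [Y [Z ( [X [Y [Z id]]] )] + [Y [Z id]]]] - [Y [Z ( [X [Y [Z id]]] )]]]

4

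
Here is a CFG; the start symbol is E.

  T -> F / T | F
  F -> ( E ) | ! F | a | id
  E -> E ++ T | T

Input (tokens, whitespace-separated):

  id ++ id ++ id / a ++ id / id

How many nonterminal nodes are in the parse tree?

16

[E [E [E [E [T [F id]]] ++ [T [F id]]] ++ [T [F id] / [T [F a]]]] ++ [T [F id] / [T [F id]]]]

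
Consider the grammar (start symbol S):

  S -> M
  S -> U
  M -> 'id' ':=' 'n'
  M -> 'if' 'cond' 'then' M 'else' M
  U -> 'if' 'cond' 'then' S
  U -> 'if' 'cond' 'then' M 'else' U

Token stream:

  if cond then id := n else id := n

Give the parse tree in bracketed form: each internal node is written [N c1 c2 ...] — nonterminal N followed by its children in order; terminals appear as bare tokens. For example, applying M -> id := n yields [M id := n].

S
M
if cond then M else M
if cond then id := n else M
if cond then id := n else id := n

[S [M if cond then [M id := n] else [M id := n]]]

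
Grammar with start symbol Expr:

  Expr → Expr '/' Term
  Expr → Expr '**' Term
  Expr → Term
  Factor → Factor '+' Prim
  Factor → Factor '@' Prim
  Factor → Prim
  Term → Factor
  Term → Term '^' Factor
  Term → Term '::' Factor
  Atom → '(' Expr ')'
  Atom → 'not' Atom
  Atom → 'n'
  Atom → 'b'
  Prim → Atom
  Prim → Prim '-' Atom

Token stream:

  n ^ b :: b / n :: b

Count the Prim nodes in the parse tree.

5

[Expr [Expr [Term [Term [Term [Factor [Prim [Atom n]]]] ^ [Factor [Prim [Atom b]]]] :: [Factor [Prim [Atom b]]]]] / [Term [Term [Factor [Prim [Atom n]]]] :: [Factor [Prim [Atom b]]]]]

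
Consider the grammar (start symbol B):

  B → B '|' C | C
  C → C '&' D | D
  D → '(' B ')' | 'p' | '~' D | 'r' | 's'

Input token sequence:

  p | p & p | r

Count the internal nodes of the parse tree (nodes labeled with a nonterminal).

[B [B [B [C [D p]]] | [C [C [D p]] & [D p]]] | [C [D r]]]

11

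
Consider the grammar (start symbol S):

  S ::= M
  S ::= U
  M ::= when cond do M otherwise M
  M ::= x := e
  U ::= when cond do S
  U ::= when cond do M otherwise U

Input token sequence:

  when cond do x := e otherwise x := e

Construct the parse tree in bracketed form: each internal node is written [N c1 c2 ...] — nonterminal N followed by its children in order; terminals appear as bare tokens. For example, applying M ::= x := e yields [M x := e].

[S [M when cond do [M x := e] otherwise [M x := e]]]

S
M
when cond do M otherwise M
when cond do x := e otherwise M
when cond do x := e otherwise x := e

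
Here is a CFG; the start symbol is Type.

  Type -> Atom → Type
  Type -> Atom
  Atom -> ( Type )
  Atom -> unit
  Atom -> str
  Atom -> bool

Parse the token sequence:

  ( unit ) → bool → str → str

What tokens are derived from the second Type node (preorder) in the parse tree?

[Type [Atom ( [Type [Atom unit]] )] → [Type [Atom bool] → [Type [Atom str] → [Type [Atom str]]]]]

unit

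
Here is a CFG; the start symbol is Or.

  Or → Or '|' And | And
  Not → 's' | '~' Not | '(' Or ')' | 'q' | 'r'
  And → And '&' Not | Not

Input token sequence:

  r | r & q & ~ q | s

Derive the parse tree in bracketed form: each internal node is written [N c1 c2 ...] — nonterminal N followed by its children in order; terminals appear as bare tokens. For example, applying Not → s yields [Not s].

[Or [Or [Or [And [Not r]]] | [And [And [And [Not r]] & [Not q]] & [Not ~ [Not q]]]] | [And [Not s]]]

Or
Or | And
Or | And | And
And | And | And
Not | And | And
r | And | And
r | And & Not | And
r | And & Not & Not | And
r | Not & Not & Not | And
r | r & Not & Not | And
r | r & q & Not | And
r | r & q & ~ Not | And
r | r & q & ~ q | And
r | r & q & ~ q | Not
r | r & q & ~ q | s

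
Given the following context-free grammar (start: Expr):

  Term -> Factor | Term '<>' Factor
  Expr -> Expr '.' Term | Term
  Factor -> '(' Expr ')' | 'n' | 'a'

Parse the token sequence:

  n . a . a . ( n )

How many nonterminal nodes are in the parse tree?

15

[Expr [Expr [Expr [Expr [Term [Factor n]]] . [Term [Factor a]]] . [Term [Factor a]]] . [Term [Factor ( [Expr [Term [Factor n]]] )]]]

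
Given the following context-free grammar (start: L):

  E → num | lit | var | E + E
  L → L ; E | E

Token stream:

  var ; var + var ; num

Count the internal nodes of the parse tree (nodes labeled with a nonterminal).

[L [L [L [E var]] ; [E [E var] + [E var]]] ; [E num]]

8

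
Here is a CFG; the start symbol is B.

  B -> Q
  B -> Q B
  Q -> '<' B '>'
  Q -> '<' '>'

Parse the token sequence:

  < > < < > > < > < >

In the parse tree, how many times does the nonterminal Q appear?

[B [Q < >] [B [Q < [B [Q < >]] >] [B [Q < >] [B [Q < >]]]]]

5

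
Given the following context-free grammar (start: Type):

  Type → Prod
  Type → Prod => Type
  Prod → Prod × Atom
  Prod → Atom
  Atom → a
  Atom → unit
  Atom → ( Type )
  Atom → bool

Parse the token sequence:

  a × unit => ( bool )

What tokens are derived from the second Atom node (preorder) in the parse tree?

unit

[Type [Prod [Prod [Atom a]] × [Atom unit]] => [Type [Prod [Atom ( [Type [Prod [Atom bool]]] )]]]]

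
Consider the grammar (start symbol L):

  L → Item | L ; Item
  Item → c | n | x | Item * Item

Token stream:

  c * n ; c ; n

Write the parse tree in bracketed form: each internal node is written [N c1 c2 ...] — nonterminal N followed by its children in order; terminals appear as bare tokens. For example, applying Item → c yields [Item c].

[L [L [L [Item [Item c] * [Item n]]] ; [Item c]] ; [Item n]]

L
L ; Item
L ; Item ; Item
Item ; Item ; Item
Item * Item ; Item ; Item
c * Item ; Item ; Item
c * n ; Item ; Item
c * n ; c ; Item
c * n ; c ; n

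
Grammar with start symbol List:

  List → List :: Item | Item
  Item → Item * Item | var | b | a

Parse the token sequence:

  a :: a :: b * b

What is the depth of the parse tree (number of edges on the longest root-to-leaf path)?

4

[List [List [List [Item a]] :: [Item a]] :: [Item [Item b] * [Item b]]]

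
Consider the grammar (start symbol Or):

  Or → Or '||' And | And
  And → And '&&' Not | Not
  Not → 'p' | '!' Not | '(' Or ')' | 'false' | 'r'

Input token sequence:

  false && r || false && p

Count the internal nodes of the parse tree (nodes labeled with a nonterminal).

10

[Or [Or [And [And [Not false]] && [Not r]]] || [And [And [Not false]] && [Not p]]]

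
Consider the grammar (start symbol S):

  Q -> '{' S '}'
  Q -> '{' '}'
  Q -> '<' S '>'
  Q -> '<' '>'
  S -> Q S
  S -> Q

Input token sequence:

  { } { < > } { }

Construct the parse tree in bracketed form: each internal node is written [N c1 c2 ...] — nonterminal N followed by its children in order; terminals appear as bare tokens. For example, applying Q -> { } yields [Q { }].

S
Q S
{ } S
{ } Q S
{ } { S } S
{ } { Q } S
{ } { < > } S
{ } { < > } Q
{ } { < > } { }

[S [Q { }] [S [Q { [S [Q < >]] }] [S [Q { }]]]]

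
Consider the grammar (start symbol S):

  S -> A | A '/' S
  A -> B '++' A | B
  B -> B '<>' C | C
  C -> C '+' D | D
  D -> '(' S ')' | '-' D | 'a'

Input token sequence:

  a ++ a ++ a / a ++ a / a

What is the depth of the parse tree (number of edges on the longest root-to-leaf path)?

7

[S [A [B [C [D a]]] ++ [A [B [C [D a]]] ++ [A [B [C [D a]]]]]] / [S [A [B [C [D a]]] ++ [A [B [C [D a]]]]] / [S [A [B [C [D a]]]]]]]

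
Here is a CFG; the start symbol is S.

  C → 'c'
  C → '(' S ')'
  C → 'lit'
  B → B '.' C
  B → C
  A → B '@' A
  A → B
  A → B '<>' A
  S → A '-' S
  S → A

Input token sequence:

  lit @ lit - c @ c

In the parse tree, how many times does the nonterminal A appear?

[S [A [B [C lit]] @ [A [B [C lit]]]] - [S [A [B [C c]] @ [A [B [C c]]]]]]

4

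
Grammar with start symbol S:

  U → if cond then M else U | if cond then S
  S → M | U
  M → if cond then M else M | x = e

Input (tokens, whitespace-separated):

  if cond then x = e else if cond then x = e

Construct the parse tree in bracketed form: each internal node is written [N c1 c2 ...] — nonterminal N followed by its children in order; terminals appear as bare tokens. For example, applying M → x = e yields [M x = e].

S
U
if cond then M else U
if cond then x = e else U
if cond then x = e else if cond then S
if cond then x = e else if cond then M
if cond then x = e else if cond then x = e

[S [U if cond then [M x = e] else [U if cond then [S [M x = e]]]]]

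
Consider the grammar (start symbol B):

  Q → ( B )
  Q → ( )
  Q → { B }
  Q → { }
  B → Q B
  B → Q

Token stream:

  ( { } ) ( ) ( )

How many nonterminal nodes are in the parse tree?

8

[B [Q ( [B [Q { }]] )] [B [Q ( )] [B [Q ( )]]]]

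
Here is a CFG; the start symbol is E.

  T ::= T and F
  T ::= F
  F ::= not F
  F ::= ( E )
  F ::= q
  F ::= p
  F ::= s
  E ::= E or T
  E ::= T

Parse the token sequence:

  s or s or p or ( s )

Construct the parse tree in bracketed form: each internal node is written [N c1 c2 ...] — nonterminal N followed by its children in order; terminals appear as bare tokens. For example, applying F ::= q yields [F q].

E
E or T
E or T or T
E or T or T or T
T or T or T or T
F or T or T or T
s or T or T or T
s or F or T or T
s or s or T or T
s or s or F or T
s or s or p or T
s or s or p or F
s or s or p or ( E )
s or s or p or ( T )
s or s or p or ( F )
s or s or p or ( s )

[E [E [E [E [T [F s]]] or [T [F s]]] or [T [F p]]] or [T [F ( [E [T [F s]]] )]]]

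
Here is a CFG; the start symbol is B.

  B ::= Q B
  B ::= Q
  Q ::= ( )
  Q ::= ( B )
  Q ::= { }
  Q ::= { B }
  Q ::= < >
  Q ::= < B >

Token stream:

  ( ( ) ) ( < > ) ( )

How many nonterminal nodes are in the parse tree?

10

[B [Q ( [B [Q ( )]] )] [B [Q ( [B [Q < >]] )] [B [Q ( )]]]]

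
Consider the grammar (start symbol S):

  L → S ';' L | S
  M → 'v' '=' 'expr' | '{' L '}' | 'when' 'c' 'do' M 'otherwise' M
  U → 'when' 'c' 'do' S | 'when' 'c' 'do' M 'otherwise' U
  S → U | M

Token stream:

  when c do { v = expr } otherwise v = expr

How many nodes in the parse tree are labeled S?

[S [M when c do [M { [L [S [M v = expr]]] }] otherwise [M v = expr]]]

2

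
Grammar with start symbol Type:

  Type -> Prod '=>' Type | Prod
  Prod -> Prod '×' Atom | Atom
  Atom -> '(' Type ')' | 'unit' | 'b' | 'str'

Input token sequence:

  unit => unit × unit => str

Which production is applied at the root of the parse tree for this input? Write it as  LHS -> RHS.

Type -> Prod '=>' Type

[Type [Prod [Atom unit]] => [Type [Prod [Prod [Atom unit]] × [Atom unit]] => [Type [Prod [Atom str]]]]]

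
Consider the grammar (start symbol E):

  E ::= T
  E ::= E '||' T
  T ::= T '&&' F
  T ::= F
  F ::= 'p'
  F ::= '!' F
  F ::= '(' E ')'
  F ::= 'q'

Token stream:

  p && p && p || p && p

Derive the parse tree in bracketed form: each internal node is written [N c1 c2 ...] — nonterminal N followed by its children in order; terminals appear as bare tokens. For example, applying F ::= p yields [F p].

E
E || T
T || T
T && F || T
T && F && F || T
F && F && F || T
p && F && F || T
p && p && F || T
p && p && p || T
p && p && p || T && F
p && p && p || F && F
p && p && p || p && F
p && p && p || p && p

[E [E [T [T [T [F p]] && [F p]] && [F p]]] || [T [T [F p]] && [F p]]]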